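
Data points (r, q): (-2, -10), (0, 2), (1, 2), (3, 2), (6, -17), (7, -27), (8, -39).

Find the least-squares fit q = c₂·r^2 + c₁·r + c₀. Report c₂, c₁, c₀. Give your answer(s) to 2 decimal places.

c₂ = -1.04, c₁ = 3.29, c₀ = 0.94

With design matrix A, AᵀA = [[7891, 1091, 163]; [1091, 163, 23]; [163, 23, 7]] and Aᵀq = [-4451, -575, -87]ᵀ.
Inverting the 3×3 Gram matrix, [c₂, c₁, c₀]ᵀ = [-2500/2409, 23746/7227, 6799/7227]ᵀ.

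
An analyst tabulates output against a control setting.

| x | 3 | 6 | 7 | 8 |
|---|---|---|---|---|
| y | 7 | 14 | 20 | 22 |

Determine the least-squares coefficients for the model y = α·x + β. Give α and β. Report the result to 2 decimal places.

With design matrix M, MᵀM = [[158, 24]; [24, 4]] and Mᵀy = [421, 63]ᵀ.
Determinant 158·4 − 24² = 56.
α = (421·4 − 24·63)/56 = 43/14; β = (158·63 − 24·421)/56 = -75/28.

α = 3.07, β = -2.68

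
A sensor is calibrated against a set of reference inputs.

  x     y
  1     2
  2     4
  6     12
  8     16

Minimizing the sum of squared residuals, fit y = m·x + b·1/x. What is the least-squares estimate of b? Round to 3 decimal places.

Sums needed: Σx·x = 105, Σx·1/x = 4, Σ1/x·1/x = 745/576.
And Σx·y = 210, Σ1/x·y = 8.
MᵀM·[m, b]ᵀ = Mᵀy becomes [[105, 4]; [4, 745/576]]·[m, b]ᵀ = [210, 8]ᵀ.
Eliminating b: (745/576)·(row 1) − 4·(row 2) gives (23003/192)·m = (745/576)·210 − 4·8 = 23003/96, so m = 2.
Then b = (8 − 4·2)/(745/576) = 0.

b = 0.000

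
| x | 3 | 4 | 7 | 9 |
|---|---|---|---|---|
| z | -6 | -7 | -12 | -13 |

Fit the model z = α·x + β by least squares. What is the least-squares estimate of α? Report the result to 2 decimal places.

The normal equations are: 155·α + 23·β = -247;  23·α + 4·β = -38.
(Σx·x = 155, Σx = 23, Σ1 = 4, Σx·z = -247, Σz = -38.)
Eliminating β: 4·(row 1) − 23·(row 2) gives 91·α = 4·(-247) − 23·(-38) = -114, so α = -114/91.
Then β = ((-38) − 23·(-114/91))/4 = -209/91.

α = -1.25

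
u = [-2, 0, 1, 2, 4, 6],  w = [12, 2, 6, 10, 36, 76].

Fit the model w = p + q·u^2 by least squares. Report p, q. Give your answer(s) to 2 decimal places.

p = 2.99, q = 2.03

Compute the Gram sums: Σ1 = 6, Σu^2 = 61, Σu^2·u^2 = 1585.
Moment sums: Σw = 142, Σu^2·w = 3406.
Determinant 6·1585 − 61² = 5789.
p = (142·1585 − 61·3406)/5789 = 2472/827; q = (6·3406 − 61·142)/5789 = 1682/827.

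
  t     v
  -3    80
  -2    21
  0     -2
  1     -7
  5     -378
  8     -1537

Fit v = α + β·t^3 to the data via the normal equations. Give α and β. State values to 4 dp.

α = -2.5948, β = -2.9974

Entries of MᵀM: Σ1 = 6, Σt^3 = 603, Σt^3·t^3 = 278563.
And Σv = -1823, Σt^3·v = -836529.
det = 6·278563 − 603² = 1307769.
α = ((-1823)·278563 − 603·(-836529))/1307769 = -3393362/1307769; β = (6·(-836529) − 603·(-1823))/1307769 = -1306635/435923.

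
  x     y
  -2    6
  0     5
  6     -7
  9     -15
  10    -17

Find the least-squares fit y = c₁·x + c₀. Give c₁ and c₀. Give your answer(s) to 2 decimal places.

MᵀM·[c₁, c₀]ᵀ = Mᵀy reads: 221·c₁ + 23·c₀ = -359;  23·c₁ + 5·c₀ = -28.
Eliminating c₀: 5·(row 1) − 23·(row 2) gives 576·c₁ = 5·(-359) − 23·(-28) = -1151, so c₁ = -1151/576.
Then c₀ = ((-28) − 23·(-1151/576))/5 = 2069/576.

c₁ = -2.00, c₀ = 3.59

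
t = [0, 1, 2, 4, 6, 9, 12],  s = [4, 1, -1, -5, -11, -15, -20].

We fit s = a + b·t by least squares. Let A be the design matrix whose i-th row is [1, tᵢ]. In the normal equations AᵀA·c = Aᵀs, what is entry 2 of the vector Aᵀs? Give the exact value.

Entry 2 ↔ basis t, so (Aᵀs)_{2} = Σᵢ (t)·sᵢ = (0)·(4) + (1)·(1) + (2)·(-1) + (4)·(-5) + (6)·(-11) + (9)·(-15) + (12)·(-20) = -462.

-462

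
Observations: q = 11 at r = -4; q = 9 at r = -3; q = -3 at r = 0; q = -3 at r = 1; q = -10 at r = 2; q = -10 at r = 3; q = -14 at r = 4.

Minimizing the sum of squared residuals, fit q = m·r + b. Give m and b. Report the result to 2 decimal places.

m = -3.19, b = -1.49

XᵀX·[m, b]ᵀ = Xᵀq reads: 55·m + 3·b = -180;  3·m + 7·b = -20.
Eliminating b: 7·(row 1) − 3·(row 2) gives 376·m = 7·(-180) − 3·(-20) = -1200, so m = -150/47.
Then b = ((-20) − 3·(-150/47))/7 = -70/47.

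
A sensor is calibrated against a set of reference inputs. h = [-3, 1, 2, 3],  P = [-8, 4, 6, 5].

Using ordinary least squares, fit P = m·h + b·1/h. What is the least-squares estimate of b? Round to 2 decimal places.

The normal equations are: 23·m + 4·b = 55;  4·m + (53/36)·b = 34/3.
Determinant 23·(53/36) − 4² = 643/36.
m = (55·(53/36) − 4·(34/3))/(643/36) = 1283/643; b = (23·(34/3) − 4·55)/(643/36) = 1464/643.

b = 2.28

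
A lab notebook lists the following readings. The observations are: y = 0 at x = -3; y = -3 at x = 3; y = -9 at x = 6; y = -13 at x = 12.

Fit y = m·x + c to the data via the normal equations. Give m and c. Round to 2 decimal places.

Compute the Gram sums: Σx·x = 198, Σx = 18, Σ1 = 4.
Moment sums: Σx·y = -219, Σy = -25.
AᵀA·[m, c]ᵀ = Aᵀy becomes [[198, 18]; [18, 4]]·[m, c]ᵀ = [-219, -25]ᵀ.
Determinant 198·4 − 18² = 468.
m = ((-219)·4 − 18·(-25))/468 = -71/78; c = (198·(-25) − 18·(-219))/468 = -28/13.

m = -0.91, c = -2.15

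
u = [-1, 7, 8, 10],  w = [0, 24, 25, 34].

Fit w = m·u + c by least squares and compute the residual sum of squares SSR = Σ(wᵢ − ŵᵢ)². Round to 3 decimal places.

The normal equations are: 214·m + 24·c = 708;  24·m + 4·c = 83.
(Σu·u = 214, Σu = 24, Σ1 = 4, Σu·w = 708, Σw = 83.)
Eliminating c: 4·(row 1) − 24·(row 2) gives 280·m = 4·708 − 24·83 = 840, so m = 3.
Then c = (83 − 24·3)/4 = 11/4.
Residuals: 1/4, 1/4, -7/4, 5/4; SSR = 19/4.

SSR = 4.750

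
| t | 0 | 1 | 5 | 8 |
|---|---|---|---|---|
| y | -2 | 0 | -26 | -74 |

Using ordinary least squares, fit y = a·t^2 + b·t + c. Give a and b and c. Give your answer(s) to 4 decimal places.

a = -1.4142, b = 2.2388, c = -1.5160

With design matrix A, AᵀA = [[4722, 638, 90]; [638, 90, 14]; [90, 14, 4]] and Aᵀy = [-5386, -722, -102]ᵀ.
Inverting the 3×3 Gram matrix, [a, b, c]ᵀ = [-2209/1562, 3497/1562, -1184/781]ᵀ.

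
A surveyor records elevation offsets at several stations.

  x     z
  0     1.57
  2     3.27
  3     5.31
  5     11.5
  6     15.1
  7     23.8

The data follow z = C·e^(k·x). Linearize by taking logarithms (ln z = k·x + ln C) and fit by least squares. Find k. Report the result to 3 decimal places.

k = 0.387

Let Y = ln z. Fitting Y = k·x + ln C by least squares:
AᵀA = [[123.0000, 23.0000]; [23.0000, 6]], rhs = [58.0661, 11.6322]ᵀ  (here Σx = 23.0000, Σ(x)² = 123.0000, Σln z = 11.6322, Σx·ln z = 58.0661).
Δ = 123.0000·6 − (23.0000)² = 209.0000; k = (58.0661·6 − 23.0000·11.6322)/209.0000 = 0.38687, ln C = (123.0000·11.6322 − 23.0000·58.0661)/209.0000 = 0.45569.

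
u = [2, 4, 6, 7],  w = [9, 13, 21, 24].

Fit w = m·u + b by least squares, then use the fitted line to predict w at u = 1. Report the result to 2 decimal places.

ŵ = 5.12

Normal-equation sums: Σu·u = 105, Σu = 19, Σ1 = 4.
Moment sums: Σu·w = 364, Σw = 67.
Eliminating b: 4·(row 1) − 19·(row 2) gives 59·m = 4·364 − 19·67 = 183, so m = 183/59.
Then b = (67 − 19·(183/59))/4 = 119/59.
At u = 1: ŵ = (183/59)·(1) + (119/59)·(1) = 302/59.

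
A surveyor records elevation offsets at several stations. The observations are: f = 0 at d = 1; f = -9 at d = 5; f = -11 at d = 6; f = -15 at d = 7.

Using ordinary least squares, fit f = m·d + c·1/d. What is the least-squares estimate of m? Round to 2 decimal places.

Normal-equation sums: Σd·d = 111, Σd·1/d = 4, Σ1/d·1/d = 47989/44100.
Right-hand side: Σd·f = -216, Σ1/d·f = -1213/210.
Eliminating c: (47989/44100)·(row 1) − 4·(row 2) gives (1540393/14700)·m = (47989/44100)·(-216) − 4·(-1213/210) = -778892/3675, so m = -3115568/1540393.
Then c = ((-1213/210) − 4·(-3115568/1540393))/(47989/44100) = 3275790/1540393.

m = -2.02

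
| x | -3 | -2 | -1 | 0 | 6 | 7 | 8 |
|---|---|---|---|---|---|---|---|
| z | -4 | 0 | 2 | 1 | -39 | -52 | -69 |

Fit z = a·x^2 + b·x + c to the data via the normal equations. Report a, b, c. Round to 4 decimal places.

a = -0.9699, b = -0.9928, c = 1.7127

From the data, Σx^2·x^2 = 7891, Σx^2·x = 1035, Σx^2 = 163, Σx·x = 163, Σx = 15, Σ1 = 7.
Right-hand side: Σx^2·z = -8402, Σx·z = -1140, Σz = -161.
MᵀM·[a, b, c]ᵀ = Mᵀz becomes [[7891, 1035, 163]; [1035, 163, 15]; [163, 15, 7]]·[a, b, c]ᵀ = [-8402, -1140, -161]ᵀ.
Inverting the 3×3 Gram matrix, [a, b, c]ᵀ = [-37179/38332, -38055/38332, 32825/19166]ᵀ.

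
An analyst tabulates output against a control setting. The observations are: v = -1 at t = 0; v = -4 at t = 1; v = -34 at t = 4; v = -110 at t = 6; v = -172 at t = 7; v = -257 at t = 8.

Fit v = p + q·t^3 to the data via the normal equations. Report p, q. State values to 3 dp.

p = -2.235, q = -0.497

The normal system XᵀX·[p, q]ᵀ = Xᵀv is [[6, 1136]; [1136, 430546]]·[p, q]ᵀ = [-578, -216520]ᵀ.
Δ = 6·430546 − 1136² = 1292780.
p = ((-578)·430546 − 1136·(-216520))/1292780 = -722217/323195; q = (6·(-216520) − 1136·(-578))/1292780 = -160628/323195.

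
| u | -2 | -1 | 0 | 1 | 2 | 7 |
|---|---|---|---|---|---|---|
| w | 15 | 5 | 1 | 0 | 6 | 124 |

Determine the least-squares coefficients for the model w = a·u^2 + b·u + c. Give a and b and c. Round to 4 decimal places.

Compute the Gram sums: Σu^2·u^2 = 2435, Σu^2·u = 343, Σu^2 = 59, Σu·u = 59, Σu = 7, Σ1 = 6.
For Aᵀw: Σu^2·w = 6165, Σu·w = 845, Σw = 151.
AᵀA·[a, b, c]ᵀ = Aᵀw becomes [[2435, 343, 59]; [343, 59, 7]; [59, 7, 6]]·[a, b, c]ᵀ = [6165, 845, 151]ᵀ.
Solving the 3×3 system (Gaussian elimination) gives a = 16361/5736, b = -63857/28680, c = -339/1195.

a = 2.8523, b = -2.2265, c = -0.2837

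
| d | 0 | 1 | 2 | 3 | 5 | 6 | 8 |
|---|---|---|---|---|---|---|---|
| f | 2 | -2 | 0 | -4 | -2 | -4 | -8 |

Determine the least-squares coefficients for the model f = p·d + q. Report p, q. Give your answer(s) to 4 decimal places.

p = -0.9598, q = 0.8563

Sums needed: Σd·d = 139, Σd = 25, Σ1 = 7.
Right-hand side: Σd·f = -112, Σf = -18.
Eliminating q: 7·(row 1) − 25·(row 2) gives 348·p = 7·(-112) − 25·(-18) = -334, so p = -167/174.
Then q = ((-18) − 25·(-167/174))/7 = 149/174.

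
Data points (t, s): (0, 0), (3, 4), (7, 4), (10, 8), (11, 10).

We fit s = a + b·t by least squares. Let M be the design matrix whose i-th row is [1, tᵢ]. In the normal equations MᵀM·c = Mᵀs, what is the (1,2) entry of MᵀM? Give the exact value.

31

Row 1 ↔ basis 1, column 2 ↔ basis t, so (MᵀM)_{1,2} = Σᵢ t = (1)·(0) + (1)·(3) + (1)·(7) + (1)·(10) + (1)·(11) = 31.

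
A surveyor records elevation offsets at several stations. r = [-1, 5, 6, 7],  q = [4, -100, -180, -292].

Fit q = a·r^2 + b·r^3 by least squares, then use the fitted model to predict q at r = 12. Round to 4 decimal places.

q̂ = -1565.9176

MᵀM·[a, b]ᵀ = Mᵀq reads: 4323·a + 27707·b = -23284;  27707·a + 179931·b = -151540.
(Σr^2·r^2 = 4323, Σr^2·r^3 = 27707, Σr^3·r^3 = 179931, Σr^2·q = -23284, Σr^3·q = -151540.)
Δ = 4323·179931 − 27707² = 10163864.
a = ((-23284)·179931 − 27707·(-151540))/10163864 = 1150672/1270483; b = (4323·(-151540) − 27707·(-23284))/10163864 = -1247204/1270483.
At r = 12: q̂ = (1150672/1270483)·(144) + (-1247204/1270483)·(1728) = -1989471744/1270483.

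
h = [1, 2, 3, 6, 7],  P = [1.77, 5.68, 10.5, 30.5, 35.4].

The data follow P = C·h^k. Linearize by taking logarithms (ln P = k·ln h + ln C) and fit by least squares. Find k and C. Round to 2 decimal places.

Let Y = ln P. Fitting Y = k·ln h + ln C by least squares:
Σln h = 5.5294, Σ(ln h)² = 8.6844, Σln P = 11.6437, Σln h·ln P = 16.8515.
Equations: 8.6844·k + 5.5294·ln C = 16.8515;  5.5294·k + 5·ln C = 11.6437.
Δ = 8.6844·5 − (5.5294)² = 12.8473; k = (16.8515·5 − 5.5294·11.6437)/12.8473 = 1.54695, ln C = (8.6844·11.6437 − 5.5294·16.8515)/12.8473 = 0.61800, so C = exp(0.61800) = 1.85522.

k = 1.55, C = 1.86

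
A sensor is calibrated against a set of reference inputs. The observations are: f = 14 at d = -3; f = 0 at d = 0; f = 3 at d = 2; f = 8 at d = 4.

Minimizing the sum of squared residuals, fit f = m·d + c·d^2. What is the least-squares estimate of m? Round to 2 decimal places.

Compute the Gram sums: Σd·d = 29, Σd·d^2 = 45, Σd^2·d^2 = 353.
And Σd·f = -4, Σd^2·f = 266.
AᵀA·[m, c]ᵀ = Aᵀf becomes [[29, 45]; [45, 353]]·[m, c]ᵀ = [-4, 266]ᵀ.
det = 29·353 − 45² = 8212.
m = ((-4)·353 − 45·266)/8212 = -6691/4106; c = (29·266 − 45·(-4))/8212 = 3947/4106.

m = -1.63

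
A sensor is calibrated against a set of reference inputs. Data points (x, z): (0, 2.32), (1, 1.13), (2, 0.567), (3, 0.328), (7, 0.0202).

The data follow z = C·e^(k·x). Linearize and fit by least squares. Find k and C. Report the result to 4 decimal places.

k = -0.6732, C = 2.2849

Taking logs, ln z = k·x + ln C, so regress ln z on x.
Σx = 13.0000, Σ(x)² = 63.0000, Σln z = -4.6204, Σx·ln z = -31.6713.
Equations: 63.0000·k + 13.0000·ln C = -31.6713;  13.0000·k + 5·ln C = -4.6204.
Slope k = (n·Σx·ln z − Σx·Σln z)/(n·Σ(x)² − (Σx)²) = (5·-31.6713 − 13.0000·-4.6204)/146.0000 = -0.67323; ln C = (Σln z − k·Σx)/n = 0.82630, so C = exp(0.82630) = 2.28486.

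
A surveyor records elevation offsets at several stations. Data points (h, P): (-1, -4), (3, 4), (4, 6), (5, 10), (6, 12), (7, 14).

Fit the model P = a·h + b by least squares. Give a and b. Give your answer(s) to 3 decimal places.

a = 2.300, b = -2.200

XᵀX·[a, b]ᵀ = XᵀP reads: 136·a + 24·b = 260;  24·a + 6·b = 42.
Determinant 136·6 − 24² = 240.
a = (260·6 − 24·42)/240 = 23/10; b = (136·42 − 24·260)/240 = -11/5.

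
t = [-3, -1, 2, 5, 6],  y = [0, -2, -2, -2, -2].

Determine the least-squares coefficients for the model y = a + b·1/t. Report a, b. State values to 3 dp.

a = -1.632, b = -0.346

With design matrix M, MᵀM = [[5, -7/15]; [-7/15, 643/450]] and Mᵀy = [-8, 4/15]ᵀ.
Eliminating b: (643/450)·(row 1) − (-7/15)·(row 2) gives (1039/150)·a = (643/450)·(-8) − (-7/15)·(4/15) = -848/75, so a = -1696/1039.
Then b = ((4/15) − (-7/15)·(-1696/1039))/(643/450) = -360/1039.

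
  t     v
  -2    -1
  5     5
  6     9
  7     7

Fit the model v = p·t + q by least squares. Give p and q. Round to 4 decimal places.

Setting ∂/∂p … = 0 gives: 114·p + 16·q = 130;  16·p + 4·q = 20.
(Σt·t = 114, Σt = 16, Σ1 = 4, Σt·v = 130, Σv = 20.)
det = 114·4 − 16² = 200.
p = (130·4 − 16·20)/200 = 1; q = (114·20 − 16·130)/200 = 1.

p = 1.0000, q = 1.0000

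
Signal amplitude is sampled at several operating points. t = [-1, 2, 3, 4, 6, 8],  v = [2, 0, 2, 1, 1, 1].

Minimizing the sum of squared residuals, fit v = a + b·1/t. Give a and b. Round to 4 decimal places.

a = 1.2199, b = -0.8515

Setting ∂/∂a … = 0 gives: 6·a + (3/8)·b = 7;  (3/8)·a + (845/576)·b = -19/24.
det = 6·(845/576) − (3/8)² = 1663/192.
a = (7·(845/576) − (3/8)·(-19/24))/(1663/192) = 6086/4989; b = (6·(-19/24) − (3/8)·7)/(1663/192) = -1416/1663.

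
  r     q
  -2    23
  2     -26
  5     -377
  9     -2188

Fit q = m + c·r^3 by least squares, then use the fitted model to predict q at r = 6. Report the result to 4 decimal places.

q̂ = -649.4980

The normal system AᵀA·[m, c]ᵀ = Aᵀq is [[4, 854]; [854, 547194]]·[m, c]ᵀ = [-2568, -1642569]ᵀ.
Eliminating c: 547194·(row 1) − 854·(row 2) gives 1459460·m = 547194·(-2568) − 854·(-1642569) = -2440266, so m = -1220133/729730.
Then c = ((-1642569) − 854·(-1220133/729730))/547194 = -1094301/364865.
At r = 6: q̂ = (-1220133/729730)·(1) + (-1094301/364865)·(216) = -94791633/145946.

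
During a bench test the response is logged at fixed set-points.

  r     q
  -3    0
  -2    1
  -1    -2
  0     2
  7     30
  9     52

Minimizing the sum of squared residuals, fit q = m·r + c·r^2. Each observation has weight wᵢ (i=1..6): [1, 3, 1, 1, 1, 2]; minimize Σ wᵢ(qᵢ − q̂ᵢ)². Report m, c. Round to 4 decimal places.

The normal equations are: 233·m + 1749·c = 1142;  1749·m + 15653·c = 9904.
det = 233·15653 − 1749² = 588148.
m = (1142·15653 − 1749·9904)/588148 = 25165/26734; c = (233·9904 − 1749·1142)/588148 = 155137/294074.

m = 0.9413, c = 0.5275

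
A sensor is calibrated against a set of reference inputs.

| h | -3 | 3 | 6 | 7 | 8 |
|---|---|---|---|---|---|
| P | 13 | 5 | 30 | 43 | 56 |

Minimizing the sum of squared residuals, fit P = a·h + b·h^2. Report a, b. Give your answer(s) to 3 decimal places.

From the data, Σh·h = 167, Σh·h^2 = 1071, Σh^2·h^2 = 7955.
Moment sums: Σh·P = 905, Σh^2·P = 6933.
AᵀA·[a, b]ᵀ = AᵀP becomes [[167, 1071]; [1071, 7955]]·[a, b]ᵀ = [905, 6933]ᵀ.
Δ = 167·7955 − 1071² = 181444.
a = (905·7955 − 1071·6933)/181444 = -56492/45361; b = (167·6933 − 1071·905)/181444 = 47139/45361.

a = -1.245, b = 1.039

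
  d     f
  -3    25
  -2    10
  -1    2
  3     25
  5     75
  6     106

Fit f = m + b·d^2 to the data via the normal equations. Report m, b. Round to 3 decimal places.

Setting ∂/∂m … = 0 gives: 6·m + 84·b = 243;  84·m + 2100·b = 6183.
Determinant 6·2100 − 84² = 5544.
m = (243·2100 − 84·6183)/5544 = -18/11; b = (6·6183 − 84·243)/5544 = 927/308.

m = -1.636, b = 3.010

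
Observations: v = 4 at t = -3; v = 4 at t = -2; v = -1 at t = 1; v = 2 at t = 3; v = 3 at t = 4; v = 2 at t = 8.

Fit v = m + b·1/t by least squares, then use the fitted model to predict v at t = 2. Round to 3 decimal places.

v̂ = 1.161

From the data, Σ1 = 6, Σ1/t = 7/8, Σ1/t·1/t = 893/576.
Right-hand side: Σv = 14, Σ1/t·v = -8/3.
AᵀA·[m, b]ᵀ = Aᵀv becomes [[6, 7/8]; [7/8, 893/576]]·[m, b]ᵀ = [14, -8/3]ᵀ.
Eliminating b: (893/576)·(row 1) − (7/8)·(row 2) gives (1639/192)·m = (893/576)·14 − (7/8)·(-8/3) = 6923/288, so m = 13846/4917.
Then b = ((-8/3) − (7/8)·(13846/4917))/(893/576) = -5424/1639.
At t = 2: v̂ = (13846/4917)·(1) + (-5424/1639)·(1/2) = 5710/4917.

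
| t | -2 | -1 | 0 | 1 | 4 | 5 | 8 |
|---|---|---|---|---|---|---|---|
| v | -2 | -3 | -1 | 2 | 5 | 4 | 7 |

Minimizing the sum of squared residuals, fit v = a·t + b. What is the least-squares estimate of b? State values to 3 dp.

b = -0.440

XᵀX·[a, b]ᵀ = Xᵀv reads: 111·a + 15·b = 105;  15·a + 7·b = 12.
Eliminating b: 7·(row 1) − 15·(row 2) gives 552·a = 7·105 − 15·12 = 555, so a = 185/184.
Then b = (12 − 15·(185/184))/7 = -81/184.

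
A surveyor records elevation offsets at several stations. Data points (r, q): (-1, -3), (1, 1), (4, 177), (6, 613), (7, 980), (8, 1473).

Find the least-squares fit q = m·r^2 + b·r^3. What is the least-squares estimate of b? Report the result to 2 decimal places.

From the data, Σr^2·r^2 = 8051, Σr^2·r^3 = 58375, Σr^3·r^3 = 430547.
Moment sums: Σr^2·q = 167190, Σr^3·q = 1234056.
So MᵀM·[m, b]ᵀ = Mᵀq: [[8051, 58375]; [58375, 430547]]·[m, b]ᵀ = [167190, 1234056]ᵀ.
Determinant 8051·430547 − 58375² = 58693272.
m = (167190·430547 − 58375·1234056)/58693272 = -9144345/9782212; b = (8051·1234056 − 58375·167190)/58693272 = 29278101/9782212.

b = 2.99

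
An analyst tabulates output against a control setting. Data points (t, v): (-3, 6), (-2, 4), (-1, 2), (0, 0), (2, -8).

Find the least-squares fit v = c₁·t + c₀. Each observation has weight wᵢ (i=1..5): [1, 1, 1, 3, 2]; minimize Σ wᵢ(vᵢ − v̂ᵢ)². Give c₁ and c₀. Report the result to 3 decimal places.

c₁ = -2.837, c₀ = -1.209

Normal-equation sums: Σwᵢ·t·t = 22, Σwᵢ·t = -2, Σwᵢ·1 = 8.
And Σwᵢ·t·v = -60, Σwᵢ·v = -4.
So XᵀWX·[c₁, c₀]ᵀ = XᵀWv: [[22, -2]; [-2, 8]]·[c₁, c₀]ᵀ = [-60, -4]ᵀ.
Eliminating c₀: 8·(row 1) − (-2)·(row 2) gives 172·c₁ = 8·(-60) − (-2)·(-4) = -488, so c₁ = -122/43.
Then c₀ = ((-4) − (-2)·(-122/43))/8 = -52/43.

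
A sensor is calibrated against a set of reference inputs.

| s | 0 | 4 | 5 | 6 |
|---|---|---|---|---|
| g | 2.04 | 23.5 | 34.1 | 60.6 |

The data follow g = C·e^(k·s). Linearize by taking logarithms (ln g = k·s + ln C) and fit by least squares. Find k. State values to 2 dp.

Taking logs, ln g = k·s + ln C, so regress ln g on s.
XᵀX = [[77.0000, 15.0000]; [15.0000, 4]], rhs = [54.9003, 11.5035]ᵀ  (here Σs = 15.0000, Σ(s)² = 77.0000, Σln g = 11.5035, Σs·ln g = 54.9003).
Slope k = (n·Σs·ln g − Σs·Σln g)/(n·Σ(s)² − (Σs)²) = (4·54.9003 − 15.0000·11.5035)/83.0000 = 0.56684; ln C = (Σln g − k·Σs)/n = 0.75023.

k = 0.57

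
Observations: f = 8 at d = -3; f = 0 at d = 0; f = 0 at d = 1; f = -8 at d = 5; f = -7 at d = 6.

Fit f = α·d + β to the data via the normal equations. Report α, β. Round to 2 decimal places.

α = -1.70, β = 1.67

Entries of AᵀA: Σd·d = 71, Σd = 9, Σ1 = 5.
And Σd·f = -106, Σf = -7.
Normal equations: [[71, 9]; [9, 5]]·[α, β]ᵀ = [-106, -7]ᵀ.
Eliminating β: 5·(row 1) − 9·(row 2) gives 274·α = 5·(-106) − 9·(-7) = -467, so α = -467/274.
Then β = ((-7) − 9·(-467/274))/5 = 457/274.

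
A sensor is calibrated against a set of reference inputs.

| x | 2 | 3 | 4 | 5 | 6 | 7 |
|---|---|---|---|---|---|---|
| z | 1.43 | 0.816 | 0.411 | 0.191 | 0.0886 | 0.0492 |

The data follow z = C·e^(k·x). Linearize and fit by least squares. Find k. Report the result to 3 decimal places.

Let Y = ln z. Fitting Y = k·x + ln C by least squares:
XᵀX = [[139.0000, 27.0000]; [27.0000, 6]], rhs = [-47.3535, -7.8258]ᵀ  (here Σx = 27.0000, Σ(x)² = 139.0000, Σln z = -7.8258, Σx·ln z = -47.3535).
Solving (det = 105.0000): k = -0.69357, ln C = 1.81675.

k = -0.694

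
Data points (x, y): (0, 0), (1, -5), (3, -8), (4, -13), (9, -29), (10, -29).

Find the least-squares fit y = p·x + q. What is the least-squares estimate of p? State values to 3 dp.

p = -2.971

Forming MᵀM = [[207, 27]; [27, 6]] and Mᵀy = [-632, -84]ᵀ gives MᵀM·[p, q]ᵀ = Mᵀy.
det = 207·6 − 27² = 513.
p = ((-632)·6 − 27·(-84))/513 = -508/171; q = (207·(-84) − 27·(-632))/513 = -12/19.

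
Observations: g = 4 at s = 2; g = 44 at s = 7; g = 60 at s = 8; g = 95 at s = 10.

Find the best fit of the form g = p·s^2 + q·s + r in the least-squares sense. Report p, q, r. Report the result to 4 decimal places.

From the data, Σs^2·s^2 = 16513, Σs^2·s = 1863, Σs^2 = 217, Σs·s = 217, Σs = 27, Σ1 = 4.
For Mᵀg: Σs^2·g = 15512, Σs·g = 1746, Σg = 203.
Normal equations: [[16513, 1863, 217]; [1863, 217, 27]; [217, 27, 4]]·[p, q, r]ᵀ = [15512, 1746, 203]ᵀ.
Inverting the 3×3 Gram matrix, [p, q, r]ᵀ = [4471/4092, -2331/1364, 280/93]ᵀ.

p = 1.0926, q = -1.7089, r = 3.0108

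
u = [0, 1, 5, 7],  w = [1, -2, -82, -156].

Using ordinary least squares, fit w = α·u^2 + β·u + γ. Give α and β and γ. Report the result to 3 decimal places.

Entries of AᵀA: Σu^2·u^2 = 3027, Σu^2·u = 469, Σu^2 = 75, Σu·u = 75, Σu = 13, Σ1 = 4.
And Σu^2·w = -9696, Σu·w = -1504, Σw = -239.
Solving the 3×3 system (Gaussian elimination) gives α = -3485/1171, β = -2034/1171, γ = 1987/1171.

α = -2.976, β = -1.737, γ = 1.697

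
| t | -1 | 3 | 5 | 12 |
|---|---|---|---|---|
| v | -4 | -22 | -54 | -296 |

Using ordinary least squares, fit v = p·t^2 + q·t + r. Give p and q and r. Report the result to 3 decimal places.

p = -2.010, q = -0.341, r = -2.435

The normal system AᵀA·[p, q, r]ᵀ = Aᵀv is [[21443, 1879, 179]; [1879, 179, 19]; [179, 19, 4]]·[p, q, r]ᵀ = [-44176, -3884, -376]ᵀ.
Inverting the 3×3 Gram matrix, [p, q, r]ᵀ = [-17933/8922, -15199/44610, -18106/7435]ᵀ.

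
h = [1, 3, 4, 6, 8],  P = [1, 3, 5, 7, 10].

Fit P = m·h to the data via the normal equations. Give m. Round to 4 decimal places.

m = 1.2063

From the data, Σh·h = 126.
Moment sums: Σh·P = 152.
Normal equations: [[126]]·[m]ᵀ = [152]ᵀ.
m = 152/126 = 1.20635.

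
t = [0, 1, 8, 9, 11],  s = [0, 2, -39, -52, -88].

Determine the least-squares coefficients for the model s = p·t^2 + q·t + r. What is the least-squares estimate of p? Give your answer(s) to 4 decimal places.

Entries of AᵀA: Σt^2·t^2 = 25299, Σt^2·t = 2573, Σt^2 = 267, Σt·t = 267, Σt = 29, Σ1 = 5.
Moment sums: Σt^2·s = -17354, Σt·s = -1746, Σs = -177.
Normal equations: [[25299, 2573, 267]; [2573, 267, 29]; [267, 29, 5]]·[p, q, r]ᵀ = [-17354, -1746, -177]ᵀ.
Row-reducing yields p = -2105/1994, q = 47492/12961, r = -7255/25922.

p = -1.0557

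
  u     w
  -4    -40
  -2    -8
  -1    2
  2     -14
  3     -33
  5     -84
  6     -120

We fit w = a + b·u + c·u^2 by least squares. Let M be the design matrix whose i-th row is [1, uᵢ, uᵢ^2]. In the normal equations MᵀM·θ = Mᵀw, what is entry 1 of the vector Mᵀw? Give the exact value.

Entry 1 ↔ basis 1, so (Mᵀw)_{1} = Σᵢ wᵢ = (1)·(-40) + (1)·(-8) + (1)·(2) + (1)·(-14) + (1)·(-33) + (1)·(-84) + (1)·(-120) = -297.

-297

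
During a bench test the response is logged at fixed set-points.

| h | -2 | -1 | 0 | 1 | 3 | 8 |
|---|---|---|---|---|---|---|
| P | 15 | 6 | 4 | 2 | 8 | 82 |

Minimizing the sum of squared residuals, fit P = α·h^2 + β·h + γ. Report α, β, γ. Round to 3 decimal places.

Forming AᵀA = [[4195, 531, 79]; [531, 79, 9]; [79, 9, 6]] and AᵀP = [5388, 646, 117]ᵀ gives AᵀA·[α, β, γ]ᵀ = AᵀP.
Solving the 3×3 system (Gaussian elimination) gives α = 86895/54728, β = -154117/54728, γ = 77127/27364.

α = 1.588, β = -2.816, γ = 2.819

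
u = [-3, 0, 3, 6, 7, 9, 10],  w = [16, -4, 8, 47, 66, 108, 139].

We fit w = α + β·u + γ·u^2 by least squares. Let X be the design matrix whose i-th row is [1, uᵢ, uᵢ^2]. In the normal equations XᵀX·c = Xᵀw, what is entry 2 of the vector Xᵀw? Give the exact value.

3082

Entry 2 ↔ basis u, so (Xᵀw)_{2} = Σᵢ (u)·wᵢ = (-3)·(16) + (0)·(-4) + (3)·(8) + (6)·(47) + (7)·(66) + (9)·(108) + (10)·(139) = 3082.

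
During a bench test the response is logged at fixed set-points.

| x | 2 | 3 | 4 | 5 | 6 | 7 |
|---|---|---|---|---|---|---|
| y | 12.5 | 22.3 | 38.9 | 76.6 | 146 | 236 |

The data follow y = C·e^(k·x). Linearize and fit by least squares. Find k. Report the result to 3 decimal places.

Taking logs, ln y = k·x + ln C, so regress ln y on x.
AᵀA = [[139.0000, 27.0000]; [27.0000, 6]], rhs = [118.8506, 24.0773]ᵀ  (here Σx = 27.0000, Σ(x)² = 139.0000, Σln y = 24.0773, Σx·ln y = 118.8506).
Solving (det = 105.0000): k = 0.60015, ln C = 1.31223.

k = 0.600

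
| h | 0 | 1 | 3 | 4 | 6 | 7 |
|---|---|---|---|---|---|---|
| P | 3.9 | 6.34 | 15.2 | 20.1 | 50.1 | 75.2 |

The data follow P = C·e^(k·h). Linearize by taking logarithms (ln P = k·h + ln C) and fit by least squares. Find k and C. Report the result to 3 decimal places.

k = 0.418, C = 4.050

Let Y = ln P. Fitting Y = k·h + ln C by least squares:
XᵀX = [[111.0000, 21.0000]; [21.0000, 6]], rhs = [75.7388, 17.1640]ᵀ  (here Σh = 21.0000, Σ(h)² = 111.0000, Σln P = 17.1640, Σh·ln P = 75.7388).
Slope k = (n·Σh·ln P − Σh·Σln P)/(n·Σ(h)² − (Σh)²) = (6·75.7388 − 21.0000·17.1640)/225.0000 = 0.41772; ln C = (Σln P − k·Σh)/n = 1.39864, so C = exp(1.39864) = 4.04968.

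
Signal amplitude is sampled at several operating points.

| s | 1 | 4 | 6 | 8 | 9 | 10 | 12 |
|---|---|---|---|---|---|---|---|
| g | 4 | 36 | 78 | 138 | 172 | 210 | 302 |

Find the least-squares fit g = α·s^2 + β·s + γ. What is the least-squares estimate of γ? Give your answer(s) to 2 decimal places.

γ = 1.07

XᵀX·[α, β, γ]ᵀ = Xᵀg reads: 42946·α + 4250·β + 442·γ = 90640;  4250·α + 442·β + 50·γ = 8992;  442·α + 50·β + 7·γ = 940.
Inverting the 3×3 Gram matrix, [α, β, γ]ᵀ = [1150/567, 1226/1701, 260/243]ᵀ.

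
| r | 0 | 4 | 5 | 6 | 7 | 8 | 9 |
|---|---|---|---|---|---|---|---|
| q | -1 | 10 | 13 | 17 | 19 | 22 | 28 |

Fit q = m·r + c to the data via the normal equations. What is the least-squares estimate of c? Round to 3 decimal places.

With design matrix X, XᵀX = [[271, 39]; [39, 7]] and Xᵀq = [768, 108]ᵀ.
Eliminating c: 7·(row 1) − 39·(row 2) gives 376·m = 7·768 − 39·108 = 1164, so m = 291/94.
Then c = (108 − 39·(291/94))/7 = -171/94.

c = -1.819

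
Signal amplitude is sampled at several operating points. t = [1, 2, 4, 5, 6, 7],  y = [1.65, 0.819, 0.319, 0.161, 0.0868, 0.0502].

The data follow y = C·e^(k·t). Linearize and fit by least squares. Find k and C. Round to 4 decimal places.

Let Y = ln y. Fitting Y = k·t + ln C by least squares:
Sums: Σt = 25.0000, Σ(t)² = 131.0000, Σln y = -8.1037, Σt·ln y = -49.2077.
Normal system: [[131.0000, 25.0000]; [25.0000, 6]]·[k, ln C]ᵀ = [-49.2077, -8.1037]ᵀ.
Solving (det = 161.0000): k = -0.57549, ln C = 1.04725, so C = exp(1.04725) = 2.84979.

k = -0.5755, C = 2.8498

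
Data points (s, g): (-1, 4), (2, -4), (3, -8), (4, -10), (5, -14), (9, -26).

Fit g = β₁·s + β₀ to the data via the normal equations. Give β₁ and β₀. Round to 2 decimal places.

Setting ∂/∂β₁ … = 0 gives: 136·β₁ + 22·β₀ = -380;  22·β₁ + 6·β₀ = -58.
(Σs·s = 136, Σs = 22, Σ1 = 6, Σs·g = -380, Σg = -58.)
Δ = 136·6 − 22² = 332.
β₁ = ((-380)·6 − 22·(-58))/332 = -251/83; β₀ = (136·(-58) − 22·(-380))/332 = 118/83.

β₁ = -3.02, β₀ = 1.42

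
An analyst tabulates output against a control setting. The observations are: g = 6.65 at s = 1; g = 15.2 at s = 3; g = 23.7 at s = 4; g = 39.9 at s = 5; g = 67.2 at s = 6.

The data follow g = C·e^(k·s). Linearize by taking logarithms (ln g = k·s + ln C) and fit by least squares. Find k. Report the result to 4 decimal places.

Let Y = ln g. Fitting Y = k·s + ln C by least squares:
XᵀX = [[87.0000, 19.0000]; [19.0000, 5]], rhs = [66.3983, 15.6754]ᵀ  (here Σs = 19.0000, Σ(s)² = 87.0000, Σln g = 15.6754, Σs·ln g = 66.3983).
Δ = 87.0000·5 − (19.0000)² = 74.0000; k = (66.3983·5 − 19.0000·15.6754)/74.0000 = 0.46160, ln C = (87.0000·15.6754 − 19.0000·66.3983)/74.0000 = 1.38101.

k = 0.4616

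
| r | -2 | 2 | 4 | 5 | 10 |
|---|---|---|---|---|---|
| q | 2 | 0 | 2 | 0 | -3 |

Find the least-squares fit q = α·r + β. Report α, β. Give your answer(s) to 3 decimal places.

Setting ∂/∂α … = 0 gives: 149·α + 19·β = -26;  19·α + 5·β = 1.
Δ = 149·5 − 19² = 384.
α = ((-26)·5 − 19·1)/384 = -149/384; β = (149·1 − 19·(-26))/384 = 643/384.

α = -0.388, β = 1.674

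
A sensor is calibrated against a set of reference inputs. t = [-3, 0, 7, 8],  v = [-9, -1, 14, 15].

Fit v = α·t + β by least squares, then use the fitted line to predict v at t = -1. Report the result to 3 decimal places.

v̂ = -3.994

The normal system XᵀX·[α, β]ᵀ = Xᵀv is [[122, 12]; [12, 4]]·[α, β]ᵀ = [245, 19]ᵀ.
Δ = 122·4 − 12² = 344.
α = (245·4 − 12·19)/344 = 94/43; β = (122·19 − 12·245)/344 = -311/172.
At t = -1: v̂ = (94/43)·(-1) + (-311/172)·(1) = -687/172.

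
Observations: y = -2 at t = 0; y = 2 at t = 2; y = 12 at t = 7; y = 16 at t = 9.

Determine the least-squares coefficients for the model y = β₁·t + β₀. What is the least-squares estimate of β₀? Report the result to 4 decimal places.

β₀ = -2.0000

XᵀX·[β₁, β₀]ᵀ = Xᵀy reads: 134·β₁ + 18·β₀ = 232;  18·β₁ + 4·β₀ = 28.
det = 134·4 − 18² = 212.
β₁ = (232·4 − 18·28)/212 = 2; β₀ = (134·28 − 18·232)/212 = -2.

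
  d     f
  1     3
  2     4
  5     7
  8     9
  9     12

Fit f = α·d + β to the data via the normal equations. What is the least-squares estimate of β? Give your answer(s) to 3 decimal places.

Setting ∂/∂α … = 0 gives: 175·α + 25·β = 226;  25·α + 5·β = 35.
Eliminating β: 5·(row 1) − 25·(row 2) gives 250·α = 5·226 − 25·35 = 255, so α = 51/50.
Then β = (35 − 25·(51/50))/5 = 19/10.

β = 1.900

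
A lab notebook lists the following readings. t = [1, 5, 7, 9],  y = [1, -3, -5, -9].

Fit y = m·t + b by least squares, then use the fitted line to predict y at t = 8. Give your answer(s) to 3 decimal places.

From the data, Σt·t = 156, Σt = 22, Σ1 = 4.
Moment sums: Σt·y = -130, Σy = -16.
Normal equations: [[156, 22]; [22, 4]]·[m, b]ᵀ = [-130, -16]ᵀ.
Δ = 156·4 − 22² = 140.
m = ((-130)·4 − 22·(-16))/140 = -6/5; b = (156·(-16) − 22·(-130))/140 = 13/5.
At t = 8: ŷ = (-6/5)·(8) + (13/5)·(1) = -7.

ŷ = -7.000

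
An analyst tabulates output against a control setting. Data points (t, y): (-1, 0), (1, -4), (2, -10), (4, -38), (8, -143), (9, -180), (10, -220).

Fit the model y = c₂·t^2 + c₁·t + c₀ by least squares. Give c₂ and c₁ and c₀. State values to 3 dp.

c₂ = -2.069, c₁ = -1.383, c₀ = 0.422

Sums needed: Σt^2·t^2 = 20931, Σt^2·t = 2313, Σt^2 = 267, Σt·t = 267, Σt = 33, Σ1 = 7.
Right-hand side: Σt^2·y = -46384, Σt·y = -5140, Σy = -595.
Normal equations: [[20931, 2313, 267]; [2313, 267, 33]; [267, 33, 7]]·[c₂, c₁, c₀]ᵀ = [-46384, -5140, -595]ᵀ.
Inverting the 3×3 Gram matrix, [c₂, c₁, c₀]ᵀ = [-1297/627, -3469/2508, 353/836]ᵀ.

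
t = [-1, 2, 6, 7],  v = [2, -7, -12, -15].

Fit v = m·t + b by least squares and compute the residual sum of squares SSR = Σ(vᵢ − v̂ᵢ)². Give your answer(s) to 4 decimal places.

SSR = 5.9756

Setting ∂/∂m … = 0 gives: 90·m + 14·b = -193;  14·m + 4·b = -32.
(Σt·t = 90, Σt = 14, Σ1 = 4, Σt·v = -193, Σv = -32.)
Determinant 90·4 − 14² = 164.
m = ((-193)·4 − 14·(-32))/164 = -81/41; b = (90·(-32) − 14·(-193))/164 = -89/82.
Residuals: 91/82, -161/82, 77/82, -7/82; SSR = 245/41.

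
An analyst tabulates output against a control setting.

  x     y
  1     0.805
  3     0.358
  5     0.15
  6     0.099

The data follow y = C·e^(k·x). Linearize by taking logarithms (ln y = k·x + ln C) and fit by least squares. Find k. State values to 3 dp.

Taking logs, ln y = k·x + ln C, so regress ln y on x.
Over the data: Σx = 15.0000, Σ(x)² = 71.0000, Σln y = -5.4539, Σx·ln y = -26.6600.
Normal system: [[71.0000, 15.0000]; [15.0000, 4]]·[k, ln C]ᵀ = [-26.6600, -5.4539]ᵀ.
Δ = 71.0000·4 − (15.0000)² = 59.0000; k = (-26.6600·4 − 15.0000·-5.4539)/59.0000 = -0.42087, ln C = (71.0000·-5.4539 − 15.0000·-26.6600)/59.0000 = 0.21481.

k = -0.421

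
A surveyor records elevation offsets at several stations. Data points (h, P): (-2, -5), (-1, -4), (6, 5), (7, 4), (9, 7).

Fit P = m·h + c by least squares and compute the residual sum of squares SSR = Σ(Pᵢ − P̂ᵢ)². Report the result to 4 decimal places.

Compute the Gram sums: Σh·h = 171, Σh = 19, Σ1 = 5.
Moment sums: Σh·P = 135, ΣP = 7.
Δ = 171·5 − 19² = 494.
m = (135·5 − 19·7)/494 = 271/247; c = (171·7 − 19·135)/494 = -36/13.
Residuals: -9/247, -33/247, 293/247, -225/247, -2/19; SSR = 560/247.

SSR = 2.2672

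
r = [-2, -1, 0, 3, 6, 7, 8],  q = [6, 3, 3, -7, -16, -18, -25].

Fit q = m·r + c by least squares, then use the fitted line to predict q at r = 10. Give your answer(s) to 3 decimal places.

q̂ = -28.434

With design matrix X, XᵀX = [[163, 21]; [21, 7]] and Xᵀq = [-458, -54]ᵀ.
Eliminating c: 7·(row 1) − 21·(row 2) gives 700·m = 7·(-458) − 21·(-54) = -2072, so m = -74/25.
Then c = ((-54) − 21·(-74/25))/7 = 204/175.
At r = 10: q̂ = (-74/25)·(10) + (204/175)·(1) = -4976/175.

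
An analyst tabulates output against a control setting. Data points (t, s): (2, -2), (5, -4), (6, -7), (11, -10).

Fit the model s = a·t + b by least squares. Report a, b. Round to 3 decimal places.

Sums needed: Σt·t = 186, Σt = 24, Σ1 = 4.
For Xᵀs: Σt·s = -176, Σs = -23.
Eliminating b: 4·(row 1) − 24·(row 2) gives 168·a = 4·(-176) − 24·(-23) = -152, so a = -19/21.
Then b = ((-23) − 24·(-19/21))/4 = -9/28.

a = -0.905, b = -0.321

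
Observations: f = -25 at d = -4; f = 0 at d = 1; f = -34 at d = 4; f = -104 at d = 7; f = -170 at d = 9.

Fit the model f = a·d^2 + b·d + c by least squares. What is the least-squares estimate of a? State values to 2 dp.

Setting ∂/∂a … = 0 gives: 9475·a + 1073·b + 163·c = -19810;  1073·a + 163·b + 17·c = -2294;  163·a + 17·b + 5·c = -333.
Row-reducing yields a = -70675/35126, b = -19692/17563, c = 98519/35126.

a = -2.01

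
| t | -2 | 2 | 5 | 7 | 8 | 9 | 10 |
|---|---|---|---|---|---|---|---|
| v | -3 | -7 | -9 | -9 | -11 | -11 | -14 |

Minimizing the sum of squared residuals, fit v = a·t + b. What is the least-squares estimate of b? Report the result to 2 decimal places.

b = -4.75

Sums needed: Σt·t = 327, Σt = 39, Σ1 = 7.
Right-hand side: Σt·v = -443, Σv = -64.
Eliminating b: 7·(row 1) − 39·(row 2) gives 768·a = 7·(-443) − 39·(-64) = -605, so a = -605/768.
Then b = ((-64) − 39·(-605/768))/7 = -1217/256.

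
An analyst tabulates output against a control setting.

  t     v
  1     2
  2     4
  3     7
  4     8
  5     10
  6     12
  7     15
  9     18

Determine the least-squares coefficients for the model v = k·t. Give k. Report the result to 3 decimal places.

With design matrix X, XᵀX = [[221]] and Xᵀv = [452]ᵀ.
Hence k = 452 / 221 ≈ 2.04525.

k = 2.045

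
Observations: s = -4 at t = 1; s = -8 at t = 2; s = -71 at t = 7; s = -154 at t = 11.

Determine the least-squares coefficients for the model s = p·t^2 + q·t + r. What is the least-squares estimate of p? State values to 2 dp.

p = -0.97

XᵀX·[p, q, r]ᵀ = Xᵀs reads: 17059·p + 1683·q + 175·r = -22149;  1683·p + 175·q + 21·r = -2211;  175·p + 21·q + 4·r = -237.
Inverting the 3×3 Gram matrix, [p, q, r]ᵀ = [-3191/3300, -3869/1100, 2509/1650]ᵀ.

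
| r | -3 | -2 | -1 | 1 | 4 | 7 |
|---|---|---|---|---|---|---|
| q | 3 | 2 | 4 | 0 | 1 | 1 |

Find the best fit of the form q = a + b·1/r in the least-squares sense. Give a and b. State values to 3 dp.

The normal equations are: 6·a + (-37/84)·b = 11;  (-37/84)·a + (17245/7056)·b = -157/28.
Determinant 6·(17245/7056) − (-37/84)² = 102101/7056.
a = (11·(17245/7056) − (-37/84)·(-157/28))/(102101/7056) = 172268/102101; b = (6·(-157/28) − (-37/84)·11)/(102101/7056) = -203196/102101.

a = 1.687, b = -1.990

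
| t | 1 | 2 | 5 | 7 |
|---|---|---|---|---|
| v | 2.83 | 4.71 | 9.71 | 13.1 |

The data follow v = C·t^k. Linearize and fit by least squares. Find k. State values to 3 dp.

k = 0.785

Linearized form: ln v = k·ln t + ln C. From the 4 transformed points,
XᵀX = [[6.8573, 4.2485]; [4.2485, 4]], rhs = [9.7387, 7.4357]ᵀ  (here Σln t = 4.2485, Σ(ln t)² = 6.8573, Σln v = 7.4357, Σln t·ln v = 9.7387).
Slope k = (n·Σln t·ln v − Σln t·Σln v)/(n·Σ(ln t)² − (Σln t)²) = (4·9.7387 − 4.2485·7.4357)/9.3795 = 0.78514; ln C = (Σln v − k·Σln t)/n = 1.02501.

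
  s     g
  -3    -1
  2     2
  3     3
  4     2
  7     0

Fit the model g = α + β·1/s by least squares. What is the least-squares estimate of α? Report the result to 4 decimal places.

α = 0.4049

Compute the Gram sums: Σ1 = 5, Σ1/s = 25/28, Σ1/s·1/s = 3917/7056.
Moment sums: Σg = 6, Σ1/s·g = 17/6.
So MᵀM·[α, β]ᵀ = Mᵀg: [[5, 25/28]; [25/28, 3917/7056]]·[α, β]ᵀ = [6, 17/6]ᵀ.
Δ = 5·(3917/7056) − (25/28)² = 1745/882.
α = (6·(3917/7056) − (25/28)·(17/6))/(1745/882) = 1413/3490; β = (5·(17/6) − (25/28)·6)/(1745/882) = 1554/349.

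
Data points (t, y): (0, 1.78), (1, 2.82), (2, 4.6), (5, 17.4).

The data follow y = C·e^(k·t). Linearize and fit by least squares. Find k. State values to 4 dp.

Let Y = ln y. Fitting Y = k·t + ln C by least squares:
Σt = 8.0000, Σ(t)² = 30.0000, Σln y = 5.9959, Σt·ln y = 18.3712.
Equations: 30.0000·k + 8.0000·ln C = 18.3712;  8.0000·k + 4·ln C = 5.9959.
Δ = 30.0000·4 − (8.0000)² = 56.0000; k = (18.3712·4 − 8.0000·5.9959)/56.0000 = 0.45567, ln C = (30.0000·5.9959 − 8.0000·18.3712)/56.0000 = 0.58762.

k = 0.4557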